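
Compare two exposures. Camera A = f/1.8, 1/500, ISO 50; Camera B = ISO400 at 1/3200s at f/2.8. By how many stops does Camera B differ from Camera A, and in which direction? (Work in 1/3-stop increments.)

Aperture: f/1.8 → f/2 → f/2.2 → f/2.5 → f/2.8 — 1 1/3 stops stopped down (darker).
Shutter speed: 1/500 → 1/640 → 1/800 → 1/1000 → 1/1250 → 1/1600 → 1/2000 → 1/2500 → 1/3200 — 2 2/3 stops faster (darker).
ISO: 50 → 64 → 80 → 100 → 125 → 160 → 200 → 250 → 320 → 400 — 3 stops higher (brighter).
Net: −1 1/3 −2 2/3 +3 = −1 stop.

1 stop darker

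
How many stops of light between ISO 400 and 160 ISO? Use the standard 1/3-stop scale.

1 1/3 stops

400 → 320 → 250 → 200 → 160 — count the steps: 4 third-stops = 1 1/3 stops.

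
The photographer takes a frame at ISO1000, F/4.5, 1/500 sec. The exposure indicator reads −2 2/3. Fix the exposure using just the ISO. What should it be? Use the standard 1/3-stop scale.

Underexposed by 2 2/3 stops → need 2 2/3 stops brighter.
ISO: 1000 → 1250 → 1600 → 2000 → 2500 → 3200 → 4000 → 5000 → 6400.

ISO 6400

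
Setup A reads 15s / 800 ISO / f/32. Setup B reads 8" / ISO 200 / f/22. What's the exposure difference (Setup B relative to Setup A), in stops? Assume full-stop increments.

Aperture: f/32 → f/22 — 1 stop larger aperture (brighter).
Shutter speed: 15 → 8 — 1 stop shorter (darker).
ISO: 800 → 400 → 200 — 2 stops lower (darker).
Net: +1 −1 −2 = −2 stops.

2 stops darker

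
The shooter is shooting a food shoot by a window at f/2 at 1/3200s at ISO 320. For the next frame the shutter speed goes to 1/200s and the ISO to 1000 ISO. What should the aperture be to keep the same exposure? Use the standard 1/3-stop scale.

Shutter speed: 1/3200 → 1/2500 → 1/2000 → 1/1600 → 1/1250 → 1/1000 → 1/800 → 1/640 → 1/500 → 1/400 → 1/320 → 1/250 → 1/200 — 4 stops slower (brighter).
ISO: 320 → 400 → 500 → 640 → 800 → 1000 — 1 2/3 stops higher (brighter).
Net change so far: 5 2/3 stops brighter. Offset with the aperture: f/2 → f/2.2 → f/2.5 → f/2.8 → f/3.2 → f/3.5 → f/4 → f/4.5 → f/5 → f/5.6 → f/6.3 → f/7.1 → f/8 → f/9 → f/10 → f/11 → f/13 → f/14.

f/14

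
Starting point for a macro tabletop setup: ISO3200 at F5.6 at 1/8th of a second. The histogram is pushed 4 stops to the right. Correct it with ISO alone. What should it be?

ISO 200

Overexposed by 4 stops → need 4 stops darker.
ISO: 3200 → 1600 → 800 → 400 → 200.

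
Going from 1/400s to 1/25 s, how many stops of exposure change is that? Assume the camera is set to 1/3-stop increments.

1/400 → 1/320 → 1/250 → 1/200 → 1/160 → 1/125 → 1/100 → 1/80 → 1/60 → 1/50 → 1/40 → 1/30 → 1/25 — count the steps: 12 third-stops = 4 stops.

4 stops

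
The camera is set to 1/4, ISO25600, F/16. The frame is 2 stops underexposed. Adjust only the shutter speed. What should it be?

1 s

Underexposed by 2 stops → need 2 stops brighter.
Shutter speed: 1/4 → 1/2 → 1.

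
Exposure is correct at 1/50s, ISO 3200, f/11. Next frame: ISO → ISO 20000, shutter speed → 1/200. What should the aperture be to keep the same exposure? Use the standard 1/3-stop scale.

ISO: 3200 → 4000 → 5000 → 6400 → 8000 → 10000 → 12800 → 16000 → 20000 — 2 2/3 stops raised (brighter).
Shutter speed: 1/50 → 1/60 → 1/80 → 1/100 → 1/125 → 1/160 → 1/200 — 2 stops shorter (darker).
Net change so far: 2/3 stop brighter. Offset with the aperture: f/11 → f/13 → f/14.

f/14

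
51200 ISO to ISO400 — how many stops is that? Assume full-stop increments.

51200 → 25600 → 12800 → 6400 → 3200 → 1600 → 800 → 400 — count the steps: 7 stops.

7 stops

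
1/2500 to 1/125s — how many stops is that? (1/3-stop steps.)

1/2500 → 1/2000 → 1/1600 → 1/1250 → 1/1000 → 1/800 → 1/640 → 1/500 → 1/400 → 1/320 → 1/250 → 1/200 → 1/160 → 1/125 — count the steps: 13 third-stops = 4 1/3 stops.

4 1/3 stops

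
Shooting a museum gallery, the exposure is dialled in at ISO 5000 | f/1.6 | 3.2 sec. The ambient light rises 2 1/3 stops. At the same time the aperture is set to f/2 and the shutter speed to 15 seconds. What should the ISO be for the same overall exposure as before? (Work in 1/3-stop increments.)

Scene light: 2 1/3 stops brighter.
Aperture: f/1.6 → f/1.8 → f/2 — 2/3 stop narrower (darker).
Shutter speed: 3.2 → 4 → 5 → 6 → 8 → 10 → 13 → 15 — 2 1/3 stops slower (brighter).
Net so far: 4 stops brighter. ISO: 5000 → 4000 → 3200 → 2500 → 2000 → 1600 → 1250 → 1000 → 800 → 640 → 500 → 400 → 320.

ISO 320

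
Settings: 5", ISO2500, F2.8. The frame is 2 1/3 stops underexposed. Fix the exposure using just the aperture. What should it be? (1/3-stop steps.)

Underexposed by 2 1/3 stops → need 2 1/3 stops brighter.
Aperture: f/2.8 → f/2.5 → f/2.2 → f/2 → f/1.8 → f/1.6 → f/1.4 → f/1.2.

f/1.2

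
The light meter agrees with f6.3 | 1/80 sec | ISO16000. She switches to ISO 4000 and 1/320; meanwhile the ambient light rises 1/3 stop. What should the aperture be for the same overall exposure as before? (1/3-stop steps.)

f/1.8

Scene light: 1/3 stop brighter.
ISO: 16000 → 12800 → 10000 → 8000 → 6400 → 5000 → 4000 — 2 stops dropped (darker).
Shutter speed: 1/80 → 1/100 → 1/125 → 1/160 → 1/200 → 1/250 → 1/320 — 2 stops shorter (darker).
Net so far: 3 2/3 stops darker. Aperture: f/6.3 → f/5.6 → f/5 → f/4.5 → f/4 → f/3.5 → f/3.2 → f/2.8 → f/2.5 → f/2.2 → f/2 → f/1.8.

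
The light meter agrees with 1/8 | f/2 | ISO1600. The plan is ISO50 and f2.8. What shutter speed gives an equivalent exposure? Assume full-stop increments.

ISO: 1600 → 800 → 400 → 200 → 100 → 50 — 5 stops lower (darker).
Aperture: f/2 → f/2.8 — 1 stop narrower (darker).
Net change so far: 6 stops darker. Offset with the shutter speed: 1/8 → 1/4 → 1/2 → 1 → 2 → 4 → 8.

8 s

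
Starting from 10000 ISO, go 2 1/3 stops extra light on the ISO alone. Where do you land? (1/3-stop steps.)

ISO 51200

ISO: 10000 → 12800 → 16000 → 20000 → 25600 → 32000 → 40000 → 51200 — 2 1/3 stops raised (brighter).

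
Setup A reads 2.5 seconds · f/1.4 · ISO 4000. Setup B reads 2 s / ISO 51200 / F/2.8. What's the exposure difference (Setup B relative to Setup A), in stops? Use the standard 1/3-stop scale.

Aperture: f/1.4 → f/1.6 → f/1.8 → f/2 → f/2.2 → f/2.5 → f/2.8 — 2 stops smaller aperture (darker).
Shutter speed: 2.5 → 2 — 1/3 stop faster (darker).
ISO: 4000 → 5000 → 6400 → 8000 → 10000 → 12800 → 16000 → 20000 → 25600 → 32000 → 40000 → 51200 — 3 2/3 stops higher (brighter).
Net: −2 −1/3 +3 2/3 = +1 1/3 stops.

1 1/3 stops brighter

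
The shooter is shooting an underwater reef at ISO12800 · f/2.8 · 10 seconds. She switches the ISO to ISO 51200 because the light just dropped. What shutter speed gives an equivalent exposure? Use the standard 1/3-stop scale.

ISO: 12800 → 16000 → 20000 → 25600 → 32000 → 40000 → 51200 — 2 stops higher (brighter).
Need 2 stops darker from the shutter speed: 10 → 8 → 6 → 5 → 4 → 3.2 → 2.5.

2.5 s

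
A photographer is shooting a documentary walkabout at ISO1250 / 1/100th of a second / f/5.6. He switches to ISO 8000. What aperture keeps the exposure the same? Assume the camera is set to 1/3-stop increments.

ISO: 1250 → 1600 → 2000 → 2500 → 3200 → 4000 → 5000 → 6400 → 8000 — 2 2/3 stops higher (brighter).
Need 2 2/3 stops darker from the aperture: f/5.6 → f/6.3 → f/7.1 → f/8 → f/9 → f/10 → f/11 → f/13 → f/14.

f/14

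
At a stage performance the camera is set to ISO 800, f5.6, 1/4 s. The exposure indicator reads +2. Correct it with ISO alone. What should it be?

ISO 200

Overexposed by 2 stops → need 2 stops darker.
ISO: 800 → 400 → 200.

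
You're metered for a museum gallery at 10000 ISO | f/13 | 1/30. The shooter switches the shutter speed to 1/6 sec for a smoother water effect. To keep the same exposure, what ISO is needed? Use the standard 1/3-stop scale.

Shutter speed: 1/30 → 1/25 → 1/20 → 1/15 → 1/13 → 1/10 → 1/8 → 1/6 — 2 1/3 stops longer (brighter).
Need 2 1/3 stops darker from the ISO: 10000 → 8000 → 6400 → 5000 → 4000 → 3200 → 2500 → 2000.

ISO 2000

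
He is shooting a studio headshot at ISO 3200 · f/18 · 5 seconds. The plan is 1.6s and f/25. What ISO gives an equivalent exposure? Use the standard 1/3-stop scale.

ISO 20000

Shutter speed: 5 → 4 → 3.2 → 2.5 → 2 → 1.6 — 1 2/3 stops faster (darker).
Aperture: f/18 → f/20 → f/22 → f/25 — 1 stop narrower (darker).
Net change so far: 2 2/3 stops darker. Offset with the ISO: 3200 → 4000 → 5000 → 6400 → 8000 → 10000 → 12800 → 16000 → 20000.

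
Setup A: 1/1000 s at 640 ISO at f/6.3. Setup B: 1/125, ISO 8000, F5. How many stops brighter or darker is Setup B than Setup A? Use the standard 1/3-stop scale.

Aperture: f/6.3 → f/5.6 → f/5 — 2/3 stop wider (brighter).
Shutter speed: 1/1000 → 1/800 → 1/640 → 1/500 → 1/400 → 1/320 → 1/250 → 1/200 → 1/160 → 1/125 — 3 stops longer (brighter).
ISO: 640 → 800 → 1000 → 1250 → 1600 → 2000 → 2500 → 3200 → 4000 → 5000 → 6400 → 8000 — 3 2/3 stops raised (brighter).
Net: +2/3 +3 +3 2/3 = +7 1/3 stops.

7 1/3 stops brighter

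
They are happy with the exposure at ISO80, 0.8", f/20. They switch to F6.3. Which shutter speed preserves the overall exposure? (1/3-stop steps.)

1/13s

Aperture: f/20 → f/18 → f/16 → f/14 → f/13 → f/11 → f/10 → f/9 → f/8 → f/7.1 → f/6.3 — 3 1/3 stops larger aperture (brighter).
Need 3 1/3 stops darker from the shutter speed: 0.8 → 0.6 → 0.5 → 0.4 → 0.3 → 1/4 → 1/5 → 1/6 → 1/8 → 1/10 → 1/13.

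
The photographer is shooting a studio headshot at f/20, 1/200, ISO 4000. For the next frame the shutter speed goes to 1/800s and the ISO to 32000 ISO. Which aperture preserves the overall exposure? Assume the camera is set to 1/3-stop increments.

f/29

Shutter speed: 1/200 → 1/250 → 1/320 → 1/400 → 1/500 → 1/640 → 1/800 — 2 stops faster (darker).
ISO: 4000 → 5000 → 6400 → 8000 → 10000 → 12800 → 16000 → 20000 → 25600 → 32000 — 3 stops raised (brighter).
Net change so far: 1 stop brighter. Offset with the aperture: f/20 → f/22 → f/25 → f/29.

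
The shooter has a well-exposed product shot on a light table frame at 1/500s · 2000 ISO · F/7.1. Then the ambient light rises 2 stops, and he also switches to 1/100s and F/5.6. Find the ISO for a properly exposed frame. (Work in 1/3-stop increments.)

Scene light: 2 stops brighter.
Shutter speed: 1/500 → 1/400 → 1/320 → 1/250 → 1/200 → 1/160 → 1/125 → 1/100 — 2 1/3 stops longer (brighter).
Aperture: f/7.1 → f/6.3 → f/5.6 — 2/3 stop larger aperture (brighter).
Net so far: 5 stops brighter. ISO: 2000 → 1600 → 1250 → 1000 → 800 → 640 → 500 → 400 → 320 → 250 → 200 → 160 → 125 → 100 → 80 → 64.

ISO 64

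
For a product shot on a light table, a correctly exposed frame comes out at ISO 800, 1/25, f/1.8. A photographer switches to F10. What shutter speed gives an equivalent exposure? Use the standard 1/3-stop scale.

1.3 s

Aperture: f/1.8 → f/2 → f/2.2 → f/2.5 → f/2.8 → f/3.2 → f/3.5 → f/4 → f/4.5 → f/5 → f/5.6 → f/6.3 → f/7.1 → f/8 → f/9 → f/10 — 5 stops narrower (darker).
Need 5 stops brighter from the shutter speed: 1/25 → 1/20 → 1/15 → 1/13 → 1/10 → 1/8 → 1/6 → 1/5 → 1/4 → 0.3 → 0.4 → 0.5 → 0.6 → 0.8 → 1 → 1.3.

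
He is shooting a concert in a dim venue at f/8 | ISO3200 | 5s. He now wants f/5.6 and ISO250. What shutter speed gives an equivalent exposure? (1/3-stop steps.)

30 s

Aperture: f/8 → f/7.1 → f/6.3 → f/5.6 — 1 stop opened up (brighter).
ISO: 3200 → 2500 → 2000 → 1600 → 1250 → 1000 → 800 → 640 → 500 → 400 → 320 → 250 — 3 2/3 stops lower (darker).
Net change so far: 2 2/3 stops darker. Offset with the shutter speed: 5 → 6 → 8 → 10 → 13 → 15 → 20 → 25 → 30.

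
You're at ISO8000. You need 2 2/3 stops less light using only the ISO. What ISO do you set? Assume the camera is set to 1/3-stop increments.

ISO 1250

ISO: 8000 → 6400 → 5000 → 4000 → 3200 → 2500 → 2000 → 1600 → 1250 — 2 2/3 stops lower (darker).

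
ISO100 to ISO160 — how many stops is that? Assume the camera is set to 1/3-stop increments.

2/3 stop

100 → 125 → 160 — count the steps: 2 third-stops = 2/3 stop.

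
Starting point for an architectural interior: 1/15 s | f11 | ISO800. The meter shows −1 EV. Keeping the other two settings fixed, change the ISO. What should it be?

Underexposed by 1 stop → need 1 stop brighter.
ISO: 800 → 1600.

ISO 1600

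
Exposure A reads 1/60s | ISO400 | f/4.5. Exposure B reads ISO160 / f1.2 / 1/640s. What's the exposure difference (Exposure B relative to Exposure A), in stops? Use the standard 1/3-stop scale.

Aperture: f/4.5 → f/4 → f/3.5 → f/3.2 → f/2.8 → f/2.5 → f/2.2 → f/2 → f/1.8 → f/1.6 → f/1.4 → f/1.2 — 3 2/3 stops opened up (brighter).
Shutter speed: 1/60 → 1/80 → 1/100 → 1/125 → 1/160 → 1/200 → 1/250 → 1/320 → 1/400 → 1/500 → 1/640 — 3 1/3 stops shorter (darker).
ISO: 400 → 320 → 250 → 200 → 160 — 1 1/3 stops dropped (darker).
Net: +3 2/3 −3 1/3 −1 1/3 = −1 stop.

1 stop darker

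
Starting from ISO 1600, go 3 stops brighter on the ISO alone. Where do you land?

ISO: 1600 → 3200 → 6400 → 12800 — 3 stops raised (brighter).

ISO 12800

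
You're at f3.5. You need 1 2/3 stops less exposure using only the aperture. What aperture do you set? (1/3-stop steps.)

f/6.3

Aperture: f/3.5 → f/4 → f/4.5 → f/5 → f/5.6 → f/6.3 — 1 2/3 stops stopped down (darker).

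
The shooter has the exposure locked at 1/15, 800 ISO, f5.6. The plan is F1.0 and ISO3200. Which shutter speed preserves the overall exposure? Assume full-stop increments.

1/2000s

Aperture: f/5.6 → f/4 → f/2.8 → f/2 → f/1.4 → f/1.0 — 5 stops larger aperture (brighter).
ISO: 800 → 1600 → 3200 — 2 stops higher (brighter).
Net change so far: 7 stops brighter. Offset with the shutter speed: 1/15 → 1/30 → 1/60 → 1/125 → 1/250 → 1/500 → 1/1000 → 1/2000.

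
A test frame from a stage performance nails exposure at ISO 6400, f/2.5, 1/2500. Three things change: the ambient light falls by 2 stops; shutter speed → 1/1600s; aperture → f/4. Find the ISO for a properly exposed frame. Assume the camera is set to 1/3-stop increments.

ISO 40000

Scene light: 2 stops darker.
Shutter speed: 1/2500 → 1/2000 → 1/1600 — 2/3 stop longer (brighter).
Aperture: f/2.5 → f/2.8 → f/3.2 → f/3.5 → f/4 — 1 1/3 stops narrower (darker).
Net so far: 2 2/3 stops darker. ISO: 6400 → 8000 → 10000 → 12800 → 16000 → 20000 → 25600 → 32000 → 40000.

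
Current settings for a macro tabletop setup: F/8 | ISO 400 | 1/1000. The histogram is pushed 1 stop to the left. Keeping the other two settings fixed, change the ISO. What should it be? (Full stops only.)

Underexposed by 1 stop → need 1 stop brighter.
ISO: 400 → 800.

ISO 800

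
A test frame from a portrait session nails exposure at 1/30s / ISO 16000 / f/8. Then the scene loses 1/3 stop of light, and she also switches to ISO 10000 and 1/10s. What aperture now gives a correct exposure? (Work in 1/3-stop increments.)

Scene light: 1/3 stop darker.
ISO: 16000 → 12800 → 10000 — 2/3 stop lower (darker).
Shutter speed: 1/30 → 1/25 → 1/20 → 1/15 → 1/13 → 1/10 — 1 2/3 stops longer (brighter).
Net so far: 2/3 stop brighter. Aperture: f/8 → f/9 → f/10.

f/10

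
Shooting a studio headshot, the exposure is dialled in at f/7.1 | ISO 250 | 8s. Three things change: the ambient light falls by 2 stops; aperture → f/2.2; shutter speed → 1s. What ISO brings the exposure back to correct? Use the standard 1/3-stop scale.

Scene light: 2 stops darker.
Aperture: f/7.1 → f/6.3 → f/5.6 → f/5 → f/4.5 → f/4 → f/3.5 → f/3.2 → f/2.8 → f/2.5 → f/2.2 — 3 1/3 stops opened up (brighter).
Shutter speed: 8 → 6 → 5 → 4 → 3.2 → 2.5 → 2 → 1.6 → 1.3 → 1 — 3 stops faster (darker).
Net so far: 1 2/3 stops darker. ISO: 250 → 320 → 400 → 500 → 640 → 800.

ISO 800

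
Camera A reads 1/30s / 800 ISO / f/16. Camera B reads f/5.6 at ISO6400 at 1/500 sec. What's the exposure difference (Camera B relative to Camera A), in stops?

Aperture: f/16 → f/11 → f/8 → f/5.6 — 3 stops wider (brighter).
Shutter speed: 1/30 → 1/60 → 1/125 → 1/250 → 1/500 — 4 stops faster (darker).
ISO: 800 → 1600 → 3200 → 6400 — 3 stops higher (brighter).
Net: +3 −4 +3 = +2 stops.

2 stops brighter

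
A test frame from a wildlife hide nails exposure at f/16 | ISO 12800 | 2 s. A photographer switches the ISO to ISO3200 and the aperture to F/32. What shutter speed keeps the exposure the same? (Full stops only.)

ISO: 12800 → 6400 → 3200 — 2 stops lower (darker).
Aperture: f/16 → f/22 → f/32 — 2 stops stopped down (darker).
Net change so far: 4 stops darker. Offset with the shutter speed: 2 → 4 → 8 → 15 → 30.

30 s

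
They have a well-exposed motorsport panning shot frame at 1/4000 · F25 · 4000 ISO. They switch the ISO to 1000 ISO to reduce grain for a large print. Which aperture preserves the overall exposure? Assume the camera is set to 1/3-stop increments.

f/13

ISO: 4000 → 3200 → 2500 → 2000 → 1600 → 1250 → 1000 — 2 stops lower (darker).
Need 2 stops brighter from the aperture: f/25 → f/22 → f/20 → f/18 → f/16 → f/14 → f/13.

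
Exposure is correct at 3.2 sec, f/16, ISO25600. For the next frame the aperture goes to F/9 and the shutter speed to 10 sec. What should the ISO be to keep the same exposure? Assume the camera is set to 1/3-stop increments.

Aperture: f/16 → f/14 → f/13 → f/11 → f/10 → f/9 — 1 2/3 stops wider (brighter).
Shutter speed: 3.2 → 4 → 5 → 6 → 8 → 10 — 1 2/3 stops slower (brighter).
Net change so far: 3 1/3 stops brighter. Offset with the ISO: 25600 → 20000 → 16000 → 12800 → 10000 → 8000 → 6400 → 5000 → 4000 → 3200 → 2500.

ISO 2500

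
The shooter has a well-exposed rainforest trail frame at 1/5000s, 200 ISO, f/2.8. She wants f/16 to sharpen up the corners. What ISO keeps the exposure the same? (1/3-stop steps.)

ISO 6400

Aperture: f/2.8 → f/3.2 → f/3.5 → f/4 → f/4.5 → f/5 → f/5.6 → f/6.3 → f/7.1 → f/8 → f/9 → f/10 → f/11 → f/13 → f/14 → f/16 — 5 stops smaller aperture (darker).
Need 5 stops brighter from the ISO: 200 → 250 → 320 → 400 → 500 → 640 → 800 → 1000 → 1250 → 1600 → 2000 → 2500 → 3200 → 4000 → 5000 → 6400.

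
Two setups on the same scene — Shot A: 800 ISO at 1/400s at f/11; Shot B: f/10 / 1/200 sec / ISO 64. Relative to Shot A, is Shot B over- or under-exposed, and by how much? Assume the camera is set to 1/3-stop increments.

2 1/3 stops darker

Aperture: f/11 → f/10 — 1/3 stop larger aperture (brighter).
Shutter speed: 1/400 → 1/320 → 1/250 → 1/200 — 1 stop slower (brighter).
ISO: 800 → 640 → 500 → 400 → 320 → 250 → 200 → 160 → 125 → 100 → 80 → 64 — 3 2/3 stops lower (darker).
Net: +1/3 +1 −3 2/3 = −2 1/3 stops.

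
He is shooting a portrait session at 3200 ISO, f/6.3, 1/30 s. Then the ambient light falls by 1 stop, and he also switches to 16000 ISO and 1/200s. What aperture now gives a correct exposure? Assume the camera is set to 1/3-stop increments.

f/4

Scene light: 1 stop darker.
ISO: 3200 → 4000 → 5000 → 6400 → 8000 → 10000 → 12800 → 16000 — 2 1/3 stops raised (brighter).
Shutter speed: 1/30 → 1/40 → 1/50 → 1/60 → 1/80 → 1/100 → 1/125 → 1/160 → 1/200 — 2 2/3 stops faster (darker).
Net so far: 1 1/3 stops darker. Aperture: f/6.3 → f/5.6 → f/5 → f/4.5 → f/4.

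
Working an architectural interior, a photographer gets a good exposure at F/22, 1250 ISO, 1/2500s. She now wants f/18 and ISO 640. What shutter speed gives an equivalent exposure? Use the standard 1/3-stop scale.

Aperture: f/22 → f/20 → f/18 — 2/3 stop opened up (brighter).
ISO: 1250 → 1000 → 800 → 640 — 1 stop lower (darker).
Net change so far: 1/3 stop darker. Offset with the shutter speed: 1/2500 → 1/2000.

1/2000s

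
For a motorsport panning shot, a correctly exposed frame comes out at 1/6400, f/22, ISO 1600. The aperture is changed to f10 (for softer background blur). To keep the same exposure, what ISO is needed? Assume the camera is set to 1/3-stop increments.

Aperture: f/22 → f/20 → f/18 → f/16 → f/14 → f/13 → f/11 → f/10 — 2 1/3 stops larger aperture (brighter).
Need 2 1/3 stops darker from the ISO: 1600 → 1250 → 1000 → 800 → 640 → 500 → 400 → 320.

ISO 320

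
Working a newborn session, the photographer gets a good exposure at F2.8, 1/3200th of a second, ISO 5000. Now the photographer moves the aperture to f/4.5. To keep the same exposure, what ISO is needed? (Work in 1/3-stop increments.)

ISO 12800

Aperture: f/2.8 → f/3.2 → f/3.5 → f/4 → f/4.5 — 1 1/3 stops smaller aperture (darker).
Need 1 1/3 stops brighter from the ISO: 5000 → 6400 → 8000 → 10000 → 12800.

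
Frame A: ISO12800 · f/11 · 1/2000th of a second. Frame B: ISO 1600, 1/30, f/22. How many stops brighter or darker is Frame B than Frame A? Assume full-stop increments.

Aperture: f/11 → f/16 → f/22 — 2 stops smaller aperture (darker).
Shutter speed: 1/2000 → 1/1000 → 1/500 → 1/250 → 1/125 → 1/60 → 1/30 — 6 stops longer (brighter).
ISO: 12800 → 6400 → 3200 → 1600 — 3 stops dropped (darker).
Net: −2 +6 −3 = +1 stop.

1 stop brighter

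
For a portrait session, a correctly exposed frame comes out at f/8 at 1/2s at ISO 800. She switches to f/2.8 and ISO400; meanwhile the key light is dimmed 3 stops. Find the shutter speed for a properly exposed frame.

Scene light: 3 stops darker.
Aperture: f/8 → f/5.6 → f/4 → f/2.8 — 3 stops wider (brighter).
ISO: 800 → 400 — 1 stop dropped (darker).
Net so far: 1 stop darker. Shutter speed: 1/2 → 1.

1 s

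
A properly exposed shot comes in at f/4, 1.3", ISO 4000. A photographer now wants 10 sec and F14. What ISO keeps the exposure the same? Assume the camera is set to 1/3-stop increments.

Shutter speed: 1.3 → 1.6 → 2 → 2.5 → 3.2 → 4 → 5 → 6 → 8 → 10 — 3 stops longer (brighter).
Aperture: f/4 → f/4.5 → f/5 → f/5.6 → f/6.3 → f/7.1 → f/8 → f/9 → f/10 → f/11 → f/13 → f/14 — 3 2/3 stops stopped down (darker).
Net change so far: 2/3 stop darker. Offset with the ISO: 4000 → 5000 → 6400.

ISO 6400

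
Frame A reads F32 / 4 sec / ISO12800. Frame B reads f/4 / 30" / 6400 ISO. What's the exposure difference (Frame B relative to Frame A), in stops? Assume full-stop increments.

Aperture: f/32 → f/22 → f/16 → f/11 → f/8 → f/5.6 → f/4 — 6 stops wider (brighter).
Shutter speed: 4 → 8 → 15 → 30 — 3 stops slower (brighter).
ISO: 12800 → 6400 — 1 stop lower (darker).
Net: +6 +3 −1 = +8 stops.

8 stops brighter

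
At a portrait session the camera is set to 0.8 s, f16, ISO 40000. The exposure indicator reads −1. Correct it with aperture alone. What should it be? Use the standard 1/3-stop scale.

f/11

Underexposed by 1 stop → need 1 stop brighter.
Aperture: f/16 → f/14 → f/13 → f/11.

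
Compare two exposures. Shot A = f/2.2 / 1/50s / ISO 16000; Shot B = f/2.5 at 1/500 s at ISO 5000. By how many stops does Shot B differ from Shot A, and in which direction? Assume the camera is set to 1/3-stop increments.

5 1/3 stops darker

Aperture: f/2.2 → f/2.5 — 1/3 stop smaller aperture (darker).
Shutter speed: 1/50 → 1/60 → 1/80 → 1/100 → 1/125 → 1/160 → 1/200 → 1/250 → 1/320 → 1/400 → 1/500 — 3 1/3 stops faster (darker).
ISO: 16000 → 12800 → 10000 → 8000 → 6400 → 5000 — 1 2/3 stops dropped (darker).
Net: −1/3 −3 1/3 −1 2/3 = −5 1/3 stops.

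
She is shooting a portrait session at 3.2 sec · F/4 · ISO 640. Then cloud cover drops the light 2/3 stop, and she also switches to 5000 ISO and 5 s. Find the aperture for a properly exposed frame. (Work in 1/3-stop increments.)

Scene light: 2/3 stop darker.
ISO: 640 → 800 → 1000 → 1250 → 1600 → 2000 → 2500 → 3200 → 4000 → 5000 — 3 stops raised (brighter).
Shutter speed: 3.2 → 4 → 5 — 2/3 stop longer (brighter).
Net so far: 3 stops brighter. Aperture: f/4 → f/4.5 → f/5 → f/5.6 → f/6.3 → f/7.1 → f/8 → f/9 → f/10 → f/11.

f/11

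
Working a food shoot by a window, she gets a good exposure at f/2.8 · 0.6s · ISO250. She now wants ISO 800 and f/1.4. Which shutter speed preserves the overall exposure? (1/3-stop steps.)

ISO: 250 → 320 → 400 → 500 → 640 → 800 — 1 2/3 stops higher (brighter).
Aperture: f/2.8 → f/2.5 → f/2.2 → f/2 → f/1.8 → f/1.6 → f/1.4 — 2 stops opened up (brighter).
Net change so far: 3 2/3 stops brighter. Offset with the shutter speed: 0.6 → 0.5 → 0.4 → 0.3 → 1/4 → 1/5 → 1/6 → 1/8 → 1/10 → 1/13 → 1/15 → 1/20.

1/20s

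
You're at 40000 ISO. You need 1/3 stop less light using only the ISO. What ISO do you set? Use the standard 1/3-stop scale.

ISO 32000

ISO: 40000 → 32000 — 1/3 stop lower (darker).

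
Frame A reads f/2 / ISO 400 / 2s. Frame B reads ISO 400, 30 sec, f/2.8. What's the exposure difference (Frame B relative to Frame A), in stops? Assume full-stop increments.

Aperture: f/2 → f/2.8 — 1 stop narrower (darker).
Shutter speed: 2 → 4 → 8 → 15 → 30 — 4 stops slower (brighter).
ISO: unchanged.
Net: −1 +4 = +3 stops.

3 stops brighter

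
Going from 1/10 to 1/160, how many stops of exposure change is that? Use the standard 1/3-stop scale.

4 stops

1/10 → 1/13 → 1/15 → 1/20 → 1/25 → 1/30 → 1/40 → 1/50 → 1/60 → 1/80 → 1/100 → 1/125 → 1/160 — count the steps: 12 third-stops = 4 stops.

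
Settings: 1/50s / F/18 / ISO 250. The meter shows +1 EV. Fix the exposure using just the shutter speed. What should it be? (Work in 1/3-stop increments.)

Overexposed by 1 stop → need 1 stop darker.
Shutter speed: 1/50 → 1/60 → 1/80 → 1/100.

1/100s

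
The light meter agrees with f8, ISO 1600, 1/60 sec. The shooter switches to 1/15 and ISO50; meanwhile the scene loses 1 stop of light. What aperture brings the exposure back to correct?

f/2

Scene light: 1 stop darker.
Shutter speed: 1/60 → 1/30 → 1/15 — 2 stops longer (brighter).
ISO: 1600 → 800 → 400 → 200 → 100 → 50 — 5 stops lower (darker).
Net so far: 4 stops darker. Aperture: f/8 → f/5.6 → f/4 → f/2.8 → f/2.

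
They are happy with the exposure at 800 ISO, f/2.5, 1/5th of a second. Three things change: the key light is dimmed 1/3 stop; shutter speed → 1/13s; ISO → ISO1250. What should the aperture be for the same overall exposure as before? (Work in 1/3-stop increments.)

f/1.8

Scene light: 1/3 stop darker.
Shutter speed: 1/5 → 1/6 → 1/8 → 1/10 → 1/13 — 1 1/3 stops faster (darker).
ISO: 800 → 1000 → 1250 — 2/3 stop higher (brighter).
Net so far: 1 stop darker. Aperture: f/2.5 → f/2.2 → f/2 → f/1.8.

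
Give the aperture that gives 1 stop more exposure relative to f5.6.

f/4

Aperture: f/5.6 → f/4 — 1 stop wider (brighter).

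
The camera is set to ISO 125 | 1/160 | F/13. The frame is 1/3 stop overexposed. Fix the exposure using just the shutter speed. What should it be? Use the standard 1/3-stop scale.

1/200s

Overexposed by 1/3 stop → need 1/3 stop darker.
Shutter speed: 1/160 → 1/200.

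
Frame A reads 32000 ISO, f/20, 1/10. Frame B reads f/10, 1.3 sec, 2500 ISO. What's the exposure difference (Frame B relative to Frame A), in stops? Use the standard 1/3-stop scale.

Aperture: f/20 → f/18 → f/16 → f/14 → f/13 → f/11 → f/10 — 2 stops opened up (brighter).
Shutter speed: 1/10 → 1/8 → 1/6 → 1/5 → 1/4 → 0.3 → 0.4 → 0.5 → 0.6 → 0.8 → 1 → 1.3 — 3 2/3 stops slower (brighter).
ISO: 32000 → 25600 → 20000 → 16000 → 12800 → 10000 → 8000 → 6400 → 5000 → 4000 → 3200 → 2500 — 3 2/3 stops lower (darker).
Net: +2 +3 2/3 −3 2/3 = +2 stops.

2 stops brighter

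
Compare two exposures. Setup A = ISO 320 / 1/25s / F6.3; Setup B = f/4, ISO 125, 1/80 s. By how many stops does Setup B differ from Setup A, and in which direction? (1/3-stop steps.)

Aperture: f/6.3 → f/5.6 → f/5 → f/4.5 → f/4 — 1 1/3 stops opened up (brighter).
Shutter speed: 1/25 → 1/30 → 1/40 → 1/50 → 1/60 → 1/80 — 1 2/3 stops faster (darker).
ISO: 320 → 250 → 200 → 160 → 125 — 1 1/3 stops lower (darker).
Net: +1 1/3 −1 2/3 −1 1/3 = −1 2/3 stops.

1 2/3 stops darker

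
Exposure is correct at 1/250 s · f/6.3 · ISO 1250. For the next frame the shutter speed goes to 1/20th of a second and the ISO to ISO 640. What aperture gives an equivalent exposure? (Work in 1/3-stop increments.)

Shutter speed: 1/250 → 1/200 → 1/160 → 1/125 → 1/100 → 1/80 → 1/60 → 1/50 → 1/40 → 1/30 → 1/25 → 1/20 — 3 2/3 stops longer (brighter).
ISO: 1250 → 1000 → 800 → 640 — 1 stop lower (darker).
Net change so far: 2 2/3 stops brighter. Offset with the aperture: f/6.3 → f/7.1 → f/8 → f/9 → f/10 → f/11 → f/13 → f/14 → f/16.

f/16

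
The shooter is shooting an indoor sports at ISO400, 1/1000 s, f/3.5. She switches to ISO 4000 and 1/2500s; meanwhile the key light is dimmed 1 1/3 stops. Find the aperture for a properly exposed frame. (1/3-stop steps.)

f/4.5

Scene light: 1 1/3 stops darker.
ISO: 400 → 500 → 640 → 800 → 1000 → 1250 → 1600 → 2000 → 2500 → 3200 → 4000 — 3 1/3 stops higher (brighter).
Shutter speed: 1/1000 → 1/1250 → 1/1600 → 1/2000 → 1/2500 — 1 1/3 stops shorter (darker).
Net so far: 2/3 stop brighter. Aperture: f/3.5 → f/4 → f/4.5.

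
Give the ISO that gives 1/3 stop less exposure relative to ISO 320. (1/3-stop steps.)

ISO 250

ISO: 320 → 250 — 1/3 stop lower (darker).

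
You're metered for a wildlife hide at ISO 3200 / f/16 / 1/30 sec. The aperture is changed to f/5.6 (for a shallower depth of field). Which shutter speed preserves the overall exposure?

Aperture: f/16 → f/11 → f/8 → f/5.6 — 3 stops larger aperture (brighter).
Need 3 stops darker from the shutter speed: 1/30 → 1/60 → 1/125 → 1/250.

1/250s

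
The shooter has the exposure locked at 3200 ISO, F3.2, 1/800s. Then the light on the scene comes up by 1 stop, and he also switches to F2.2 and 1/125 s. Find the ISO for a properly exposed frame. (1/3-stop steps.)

Scene light: 1 stop brighter.
Aperture: f/3.2 → f/2.8 → f/2.5 → f/2.2 — 1 stop larger aperture (brighter).
Shutter speed: 1/800 → 1/640 → 1/500 → 1/400 → 1/320 → 1/250 → 1/200 → 1/160 → 1/125 — 2 2/3 stops longer (brighter).
Net so far: 4 2/3 stops brighter. ISO: 3200 → 2500 → 2000 → 1600 → 1250 → 1000 → 800 → 640 → 500 → 400 → 320 → 250 → 200 → 160 → 125.

ISO 125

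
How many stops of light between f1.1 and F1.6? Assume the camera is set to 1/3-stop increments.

1 stop

f/1.1 → f/1.2 → f/1.4 → f/1.6 — count the steps: 3 third-stops = 1 stop.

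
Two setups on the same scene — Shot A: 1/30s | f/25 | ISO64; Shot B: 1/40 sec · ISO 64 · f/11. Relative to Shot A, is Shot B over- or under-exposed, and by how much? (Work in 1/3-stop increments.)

Aperture: f/25 → f/22 → f/20 → f/18 → f/16 → f/14 → f/13 → f/11 — 2 1/3 stops opened up (brighter).
Shutter speed: 1/30 → 1/40 — 1/3 stop shorter (darker).
ISO: unchanged.
Net: +2 1/3 −1/3 = +2 stops.

2 stops brighter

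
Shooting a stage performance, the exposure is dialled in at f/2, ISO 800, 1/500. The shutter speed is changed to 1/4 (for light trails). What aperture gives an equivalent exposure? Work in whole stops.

f/22

Shutter speed: 1/500 → 1/250 → 1/125 → 1/60 → 1/30 → 1/15 → 1/8 → 1/4 — 7 stops longer (brighter).
Need 7 stops darker from the aperture: f/2 → f/2.8 → f/4 → f/5.6 → f/8 → f/11 → f/16 → f/22.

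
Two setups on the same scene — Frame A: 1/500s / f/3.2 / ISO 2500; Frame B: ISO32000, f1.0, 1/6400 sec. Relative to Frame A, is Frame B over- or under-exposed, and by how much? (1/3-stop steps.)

3 1/3 stops brighter

Aperture: f/3.2 → f/2.8 → f/2.5 → f/2.2 → f/2 → f/1.8 → f/1.6 → f/1.4 → f/1.2 → f/1.1 → f/1.0 — 3 1/3 stops wider (brighter).
Shutter speed: 1/500 → 1/640 → 1/800 → 1/1000 → 1/1250 → 1/1600 → 1/2000 → 1/2500 → 1/3200 → 1/4000 → 1/5000 → 1/6400 — 3 2/3 stops shorter (darker).
ISO: 2500 → 3200 → 4000 → 5000 → 6400 → 8000 → 10000 → 12800 → 16000 → 20000 → 25600 → 32000 — 3 2/3 stops raised (brighter).
Net: +3 1/3 −3 2/3 +3 2/3 = +3 1/3 stops.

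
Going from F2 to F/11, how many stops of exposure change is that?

f/2 → f/2.8 → f/4 → f/5.6 → f/8 → f/11 — count the steps: 5 stops.

5 stops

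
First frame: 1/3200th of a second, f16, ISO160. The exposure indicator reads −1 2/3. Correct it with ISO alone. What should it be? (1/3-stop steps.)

Underexposed by 1 2/3 stops → need 1 2/3 stops brighter.
ISO: 160 → 200 → 250 → 320 → 400 → 500.

ISO 500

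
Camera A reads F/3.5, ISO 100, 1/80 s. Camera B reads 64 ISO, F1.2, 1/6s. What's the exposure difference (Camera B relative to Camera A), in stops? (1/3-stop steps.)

6 stops brighter

Aperture: f/3.5 → f/3.2 → f/2.8 → f/2.5 → f/2.2 → f/2 → f/1.8 → f/1.6 → f/1.4 → f/1.2 — 3 stops opened up (brighter).
Shutter speed: 1/80 → 1/60 → 1/50 → 1/40 → 1/30 → 1/25 → 1/20 → 1/15 → 1/13 → 1/10 → 1/8 → 1/6 — 3 2/3 stops slower (brighter).
ISO: 100 → 80 → 64 — 2/3 stop lower (darker).
Net: +3 +3 2/3 −2/3 = +6 stops.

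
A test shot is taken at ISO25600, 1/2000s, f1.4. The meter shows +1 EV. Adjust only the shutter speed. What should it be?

1/4000s

Overexposed by 1 stop → need 1 stop darker.
Shutter speed: 1/2000 → 1/4000.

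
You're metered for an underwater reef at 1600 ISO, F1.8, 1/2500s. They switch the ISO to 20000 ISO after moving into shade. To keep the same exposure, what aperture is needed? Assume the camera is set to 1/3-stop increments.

f/6.3

ISO: 1600 → 2000 → 2500 → 3200 → 4000 → 5000 → 6400 → 8000 → 10000 → 12800 → 16000 → 20000 — 3 2/3 stops higher (brighter).
Need 3 2/3 stops darker from the aperture: f/1.8 → f/2 → f/2.2 → f/2.5 → f/2.8 → f/3.2 → f/3.5 → f/4 → f/4.5 → f/5 → f/5.6 → f/6.3.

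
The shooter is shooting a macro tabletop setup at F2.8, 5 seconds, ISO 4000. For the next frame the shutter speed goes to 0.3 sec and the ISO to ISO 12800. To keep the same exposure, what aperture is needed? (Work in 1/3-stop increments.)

Shutter speed: 5 → 4 → 3.2 → 2.5 → 2 → 1.6 → 1.3 → 1 → 0.8 → 0.6 → 0.5 → 0.4 → 0.3 — 4 stops faster (darker).
ISO: 4000 → 5000 → 6400 → 8000 → 10000 → 12800 — 1 2/3 stops raised (brighter).
Net change so far: 2 1/3 stops darker. Offset with the aperture: f/2.8 → f/2.5 → f/2.2 → f/2 → f/1.8 → f/1.6 → f/1.4 → f/1.2.

f/1.2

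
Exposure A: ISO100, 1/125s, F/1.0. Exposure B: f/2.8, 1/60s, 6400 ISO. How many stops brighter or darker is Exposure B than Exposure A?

4 stops brighter

Aperture: f/1.0 → f/1.4 → f/2 → f/2.8 — 3 stops smaller aperture (darker).
Shutter speed: 1/125 → 1/60 — 1 stop longer (brighter).
ISO: 100 → 200 → 400 → 800 → 1600 → 3200 → 6400 — 6 stops higher (brighter).
Net: −3 +1 +6 = +4 stops.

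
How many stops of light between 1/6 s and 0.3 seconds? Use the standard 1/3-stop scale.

1 stop

1/6 → 1/5 → 1/4 → 0.3 — count the steps: 3 third-stops = 1 stop.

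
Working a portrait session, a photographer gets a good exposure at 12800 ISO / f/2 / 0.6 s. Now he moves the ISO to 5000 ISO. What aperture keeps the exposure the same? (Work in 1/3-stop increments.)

f/1.2

ISO: 12800 → 10000 → 8000 → 6400 → 5000 — 1 1/3 stops lower (darker).
Need 1 1/3 stops brighter from the aperture: f/2 → f/1.8 → f/1.6 → f/1.4 → f/1.2.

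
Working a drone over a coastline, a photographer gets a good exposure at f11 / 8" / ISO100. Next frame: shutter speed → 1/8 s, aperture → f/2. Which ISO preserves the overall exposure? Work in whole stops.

ISO 200

Shutter speed: 8 → 4 → 2 → 1 → 1/2 → 1/4 → 1/8 — 6 stops faster (darker).
Aperture: f/11 → f/8 → f/5.6 → f/4 → f/2.8 → f/2 — 5 stops larger aperture (brighter).
Net change so far: 1 stop darker. Offset with the ISO: 100 → 200.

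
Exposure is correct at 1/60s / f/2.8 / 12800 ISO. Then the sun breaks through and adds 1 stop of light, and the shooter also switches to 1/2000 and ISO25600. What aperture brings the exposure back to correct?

f/1.0

Scene light: 1 stop brighter.
Shutter speed: 1/60 → 1/125 → 1/250 → 1/500 → 1/1000 → 1/2000 — 5 stops shorter (darker).
ISO: 12800 → 25600 — 1 stop raised (brighter).
Net so far: 3 stops darker. Aperture: f/2.8 → f/2 → f/1.4 → f/1.0.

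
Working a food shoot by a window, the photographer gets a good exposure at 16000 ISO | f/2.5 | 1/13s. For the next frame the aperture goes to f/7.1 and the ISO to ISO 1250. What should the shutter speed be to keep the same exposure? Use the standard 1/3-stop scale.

Aperture: f/2.5 → f/2.8 → f/3.2 → f/3.5 → f/4 → f/4.5 → f/5 → f/5.6 → f/6.3 → f/7.1 — 3 stops smaller aperture (darker).
ISO: 16000 → 12800 → 10000 → 8000 → 6400 → 5000 → 4000 → 3200 → 2500 → 2000 → 1600 → 1250 — 3 2/3 stops lower (darker).
Net change so far: 6 2/3 stops darker. Offset with the shutter speed: 1/13 → 1/10 → 1/8 → 1/6 → 1/5 → 1/4 → 0.3 → 0.4 → 0.5 → 0.6 → 0.8 → 1 → 1.3 → 1.6 → 2 → 2.5 → 3.2 → 4 → 5 → 6 → 8.

8 s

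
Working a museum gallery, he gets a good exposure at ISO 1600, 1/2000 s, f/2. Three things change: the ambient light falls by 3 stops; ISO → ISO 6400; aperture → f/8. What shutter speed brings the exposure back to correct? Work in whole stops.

Scene light: 3 stops darker.
ISO: 1600 → 3200 → 6400 — 2 stops raised (brighter).
Aperture: f/2 → f/2.8 → f/4 → f/5.6 → f/8 — 4 stops smaller aperture (darker).
Net so far: 5 stops darker. Shutter speed: 1/2000 → 1/1000 → 1/500 → 1/250 → 1/125 → 1/60.

1/60s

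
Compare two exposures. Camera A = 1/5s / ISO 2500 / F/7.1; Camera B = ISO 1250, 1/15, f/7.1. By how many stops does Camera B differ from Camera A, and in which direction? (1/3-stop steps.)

Aperture: unchanged.
Shutter speed: 1/5 → 1/6 → 1/8 → 1/10 → 1/13 → 1/15 — 1 2/3 stops faster (darker).
ISO: 2500 → 2000 → 1600 → 1250 — 1 stop lower (darker).
Net: −1 2/3 −1 = −2 2/3 stops.

2 2/3 stops darker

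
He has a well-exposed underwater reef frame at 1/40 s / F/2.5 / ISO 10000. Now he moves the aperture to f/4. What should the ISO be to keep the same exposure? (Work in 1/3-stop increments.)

ISO 25600

Aperture: f/2.5 → f/2.8 → f/3.2 → f/3.5 → f/4 — 1 1/3 stops narrower (darker).
Need 1 1/3 stops brighter from the ISO: 10000 → 12800 → 16000 → 20000 → 25600.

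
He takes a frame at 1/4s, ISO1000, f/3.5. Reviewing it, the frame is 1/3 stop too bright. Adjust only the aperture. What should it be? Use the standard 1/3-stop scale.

Overexposed by 1/3 stop → need 1/3 stop darker.
Aperture: f/3.5 → f/4.

f/4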